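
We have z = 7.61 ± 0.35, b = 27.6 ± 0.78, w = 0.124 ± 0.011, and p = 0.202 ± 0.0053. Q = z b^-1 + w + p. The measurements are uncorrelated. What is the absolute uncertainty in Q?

Let h = z·b^-1 = 0.276. δh/h = √((1·δz/z)² + (-1·δb/b)²) = √(0.00212 + 0.000799) = 0.0540, so δh = 0.0149.
Q = h + w + p: δQ = √(δh² + δw² + δp²) = √(0.000222 + 0.000121 + 2.81e-05) = 0.0193

0.0193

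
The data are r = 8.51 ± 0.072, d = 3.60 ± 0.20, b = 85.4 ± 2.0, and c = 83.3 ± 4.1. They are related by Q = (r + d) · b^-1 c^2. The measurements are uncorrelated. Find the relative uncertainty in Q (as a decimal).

Let u = r + d = 12.1. δu = √(δr² + δd²) = √(0.00518 + 0.0400) = 0.213, so δu/u = 0.0176.
Q is then a monomial in u, b, c:
δQ/Q = √((δu/u)² + (-1·δb/b)² + (2·δc/c)²) = √(0.000308 + 0.000548 + 0.00969) = 0.103

0.103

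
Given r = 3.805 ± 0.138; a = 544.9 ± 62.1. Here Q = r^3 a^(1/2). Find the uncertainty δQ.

Relative error in a monomial: (δQ/Q)² = Σ (nᵢ · δxᵢ/xᵢ)².
  (3·δr/r)² = (3×0.0363)² = 0.0118;  (½·δa/a)² = (0.5×0.114)² = 0.00325
δQ/Q = √(0.0151) = 0.123
Q = 1286, so δQ = 0.123 × 1286 = 158.

158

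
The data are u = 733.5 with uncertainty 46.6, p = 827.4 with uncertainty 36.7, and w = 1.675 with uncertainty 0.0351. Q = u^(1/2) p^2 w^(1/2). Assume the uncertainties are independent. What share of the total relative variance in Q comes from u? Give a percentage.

11.2%

(δQ/Q)² = (½·δu/u)² + (2·δp/p)² + (½·δw/w)²
  u term: (0.5×0.0635)² = 0.00101
  p term: (2×0.0444)² = 0.00787
  w term: (0.5×0.0210)² = 0.000110
Total = 0.00899. Share from u = 0.00101/0.00899 = 0.112.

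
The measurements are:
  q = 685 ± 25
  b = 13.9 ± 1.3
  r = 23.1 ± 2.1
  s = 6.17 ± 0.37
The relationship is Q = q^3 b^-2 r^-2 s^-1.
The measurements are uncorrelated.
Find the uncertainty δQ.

146

Q is a product of powers, so relative uncertainties combine in quadrature:
  (3·δq/q)² = (3×0.0365)² = 0.0120;  (-2·δb/b)² = (-2×0.0935)² = 0.0350;  (-2·δr/r)² = (-2×0.0909)² = 0.0331;  (-1·δs/s)² = (-1×0.0600)² = 0.00360
δQ/Q = √(0.0836) = 0.289
Q = 505, so δQ = 0.289 × 505 = 146.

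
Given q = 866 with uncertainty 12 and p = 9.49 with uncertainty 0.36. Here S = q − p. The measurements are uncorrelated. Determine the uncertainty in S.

Sums and differences: (δS)² = Σ (cᵢ δxᵢ)².
  (δq)² = 144;  (δp)² = 0.130
δS = √(144) = 12.0

12.0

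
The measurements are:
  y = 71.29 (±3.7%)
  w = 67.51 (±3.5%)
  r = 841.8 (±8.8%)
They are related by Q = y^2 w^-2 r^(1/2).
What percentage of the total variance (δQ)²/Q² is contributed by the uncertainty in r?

(δQ/Q)² = (2·δy/y)² + (-2·δw/w)² + (½·δr/r)²
  y term: (2×0.0370)² = 0.00548
  w term: (-2×0.0350)² = 0.00490
  r term: (0.5×0.0880)² = 0.00194
Total = 0.0123. Share from r = 0.00194/0.0123 = 0.157.

15.7%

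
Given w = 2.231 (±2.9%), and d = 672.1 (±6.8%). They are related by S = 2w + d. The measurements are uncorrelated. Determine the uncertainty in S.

45.7

Sums and differences: (δS)² = Σ (cᵢ δxᵢ)².
  (2·δw)² = 0.0167;  (δd)² = 2090
δS = √(2090) = 45.7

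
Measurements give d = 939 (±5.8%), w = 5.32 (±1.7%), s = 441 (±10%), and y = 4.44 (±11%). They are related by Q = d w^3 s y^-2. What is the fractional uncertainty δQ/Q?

0.254

Q is a product of powers, so relative uncertainties combine in quadrature:
  (1·δd/d)² = (1×0.0580)² = 0.00336;  (3·δw/w)² = (3×0.0170)² = 0.00260;  (1·δs/s)² = (1×0.100)² = 0.0100;  (-2·δy/y)² = (-2×0.110)² = 0.0484
δQ/Q = √(0.0644) = 0.254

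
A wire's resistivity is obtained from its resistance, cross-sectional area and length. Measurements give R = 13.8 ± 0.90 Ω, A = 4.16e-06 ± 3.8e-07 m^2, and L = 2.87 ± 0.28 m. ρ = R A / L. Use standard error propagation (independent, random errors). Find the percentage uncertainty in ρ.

14.9%

Relative error in a monomial: (δρ/ρ)² = Σ (nᵢ · δxᵢ/xᵢ)².
  (1·δR/R)² = (1×0.0652)² = 0.00425;  (1·δA/A)² = (1×0.0913)² = 0.00834;  (-1·δL/L)² = (-1×0.0976)² = 0.00952
δρ/ρ = √(0.0221) = 0.149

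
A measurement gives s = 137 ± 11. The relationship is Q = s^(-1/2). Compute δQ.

Q ∝ s^(-1/2), so δQ/Q = |−½| · δs/s = 0.5 × 0.0803 = 0.0401.
Q = 0.0854, so δQ = 0.0401 × 0.0854 = 0.00343.

0.00343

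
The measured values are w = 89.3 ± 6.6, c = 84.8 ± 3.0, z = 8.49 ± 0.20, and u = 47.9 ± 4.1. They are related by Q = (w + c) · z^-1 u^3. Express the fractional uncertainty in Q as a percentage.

Let h = w + c = 174. δh = √(δw² + δc²) = √(43.6 + 9.00) = 7.25, so δh/h = 0.0416.
Q is then a monomial in h, z, u:
δQ/Q = √((δh/h)² + (-1·δz/z)² + (3·δu/u)²) = √(0.00173 + 0.000555 + 0.0659) = 0.261

26.1%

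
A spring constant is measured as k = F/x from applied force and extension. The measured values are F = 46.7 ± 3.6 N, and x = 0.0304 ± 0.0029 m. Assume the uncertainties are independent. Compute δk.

188 N/m

Relative error in a monomial: (δk/k)² = Σ (nᵢ · δxᵢ/xᵢ)².
  (1·δF/F)² = (1×0.0771)² = 0.00594;  (-1·δx/x)² = (-1×0.0954)² = 0.00910
δk/k = √(0.0150) = 0.123
k = 1540 N/m, so δk = 0.123 × 1540 = 188 N/m.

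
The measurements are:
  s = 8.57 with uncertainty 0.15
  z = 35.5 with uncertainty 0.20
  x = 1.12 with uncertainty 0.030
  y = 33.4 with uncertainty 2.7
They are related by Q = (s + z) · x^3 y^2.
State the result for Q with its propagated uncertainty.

Let u = s + z = 44.1. δu = √(δs² + δz²) = √(0.0225 + 0.0400) = 0.250, so δu/u = 0.00567.
Q is then a monomial in u, x, y:
δQ/Q = √((δu/u)² + (3·δx/x)² + (2·δy/y)²) = √(3.22e-05 + 0.00646 + 0.0261) = 0.181
Q = 69100, so δQ = 0.181 × 69100 = 12500.

69100 ± 12500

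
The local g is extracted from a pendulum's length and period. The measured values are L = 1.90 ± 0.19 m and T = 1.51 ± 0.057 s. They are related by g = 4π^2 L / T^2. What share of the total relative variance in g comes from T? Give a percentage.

36.3%

(δg/g)² = (1·δL/L)² + (-2·δT/T)²
  L term: (1×0.100)² = 0.0100
  T term: (-2×0.0377)² = 0.00570
Total = 0.0157. Share from T = 0.00570/0.0157 = 0.363.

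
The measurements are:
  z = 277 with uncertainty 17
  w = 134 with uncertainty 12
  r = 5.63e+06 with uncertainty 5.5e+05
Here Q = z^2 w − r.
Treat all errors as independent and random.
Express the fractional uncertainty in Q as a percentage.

Let p = z^2·w = 1.03e+07. δp/p = √((2·δz/z)² + (1·δw/w)²) = √(0.0151 + 0.00802) = 0.152, so δp = 1.56e+06.
Q = p − r: δQ = √(δp² + δr²) = √(2.44e+12 + 3.02e+11) = 1.66e+06
Q = 4.65e+06, so δQ/Q = 1.66e+06/4.65e+06 = 0.356.

35.6%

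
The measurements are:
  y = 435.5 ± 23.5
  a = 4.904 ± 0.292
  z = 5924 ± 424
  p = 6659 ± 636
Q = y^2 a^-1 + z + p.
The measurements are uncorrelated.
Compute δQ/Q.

Let w = y^2·a^-1 = 38670. δw/w = √((2·δy/y)² + (-1·δa/a)²) = √(0.0116 + 0.00355) = 0.123, so δw = 4770.
Q = w + z + p: δQ = √(δw² + δz² + δp²) = √(2.27e+07 + 1.8e+05 + 4.04e+05) = 4830
Q = 51260, so δQ/Q = 4830/51260 = 0.0942.

0.0942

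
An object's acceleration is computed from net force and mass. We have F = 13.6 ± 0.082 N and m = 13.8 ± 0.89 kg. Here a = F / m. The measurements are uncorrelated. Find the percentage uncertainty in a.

6.48%

Relative error in a monomial: (δa/a)² = Σ (nᵢ · δxᵢ/xᵢ)².
  (1·δF/F)² = (1×0.00603)² = 3.64e-05;  (-1·δm/m)² = (-1×0.0645)² = 0.00416
δa/a = √(0.00420) = 0.0648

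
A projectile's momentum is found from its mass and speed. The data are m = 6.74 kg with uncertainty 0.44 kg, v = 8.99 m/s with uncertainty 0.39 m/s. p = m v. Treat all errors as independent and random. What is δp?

4.75 kg·m/s

Since p is a product/quotient, work with relative uncertainties:
  (1·δm/m)² = (1×0.0653)² = 0.00426;  (1·δv/v)² = (1×0.0434)² = 0.00188
δp/p = √(0.00614) = 0.0784
p = 60.6 kg·m/s, so δp = 0.0784 × 60.6 = 4.75 kg·m/s.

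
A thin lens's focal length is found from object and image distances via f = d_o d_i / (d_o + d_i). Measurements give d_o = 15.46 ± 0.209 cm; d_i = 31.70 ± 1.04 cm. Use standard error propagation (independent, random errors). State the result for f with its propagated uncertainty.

∂f/∂d_o = (d_i/(d_o+d_i))² = 0.452;  ∂f/∂d_i = (d_o/(d_o+d_i))² = 0.107
δf = √((∂f/∂d_o · δd_o)² + (∂f/∂d_i · δd_i)²) = √(0.00892 + 0.0125) = 0.146 cm
f = 10.39 cm.

10.39 ± 0.146 cm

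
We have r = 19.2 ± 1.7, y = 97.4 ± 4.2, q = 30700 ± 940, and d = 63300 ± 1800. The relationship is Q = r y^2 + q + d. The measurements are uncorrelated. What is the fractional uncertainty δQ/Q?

Let p = r·y^2 = 1.82e+05. δp/p = √((1·δr/r)² + (2·δy/y)²) = √(0.00784 + 0.00744) = 0.124, so δp = 22500.
Q = p + q + d: δQ = √(δp² + δq² + δd²) = √(5.07e+08 + 8.84e+05 + 3.24e+06) = 22600
Q = 2.76e+05, so δQ/Q = 22600/2.76e+05 = 0.0819.

0.0819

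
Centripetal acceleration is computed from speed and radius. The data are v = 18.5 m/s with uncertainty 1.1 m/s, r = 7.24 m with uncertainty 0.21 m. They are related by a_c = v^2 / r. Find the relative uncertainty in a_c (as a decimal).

a_c is a product of powers, so relative uncertainties combine in quadrature:
  (2·δv/v)² = (2×0.0595)² = 0.0141;  (-1·δr/r)² = (-1×0.0290)² = 0.000841
δa_c/a_c = √(0.0150) = 0.122

0.122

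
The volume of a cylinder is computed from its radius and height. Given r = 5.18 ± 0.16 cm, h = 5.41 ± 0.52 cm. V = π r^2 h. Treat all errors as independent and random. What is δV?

52.1 cm^3

Since V is a product/quotient, work with relative uncertainties:
  (2·δr/r)² = (2×0.0309)² = 0.00382;  (1·δh/h)² = (1×0.0961)² = 0.00924
δV/V = √(0.0131) = 0.114
V = 456 cm^3, so δV = 0.114 × 456 = 52.1 cm^3.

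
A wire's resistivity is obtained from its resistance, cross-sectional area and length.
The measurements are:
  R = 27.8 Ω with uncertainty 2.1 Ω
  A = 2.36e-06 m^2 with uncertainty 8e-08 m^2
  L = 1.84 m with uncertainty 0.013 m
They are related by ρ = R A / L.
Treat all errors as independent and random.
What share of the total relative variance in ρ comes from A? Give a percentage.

16.6%

(δρ/ρ)² = (1·δR/R)² + (1·δA/A)² + (-1·δL/L)²
  R term: (1×0.0755)² = 0.00571
  A term: (1×0.0339)² = 0.00115
  L term: (-1×0.00707)² = 4.99e-05
Total = 0.00691. Share from A = 0.00115/0.00691 = 0.166.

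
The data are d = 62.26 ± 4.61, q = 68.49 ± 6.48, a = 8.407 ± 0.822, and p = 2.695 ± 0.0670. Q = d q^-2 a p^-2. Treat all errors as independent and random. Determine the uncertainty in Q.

0.00355

For a monomial Q ∝ d, q^-2, a, p^-2, fractional errors add in quadrature:
  (1·δd/d)² = (1×0.0740)² = 0.00548;  (-2·δq/q)² = (-2×0.0946)² = 0.0358;  (1·δa/a)² = (1×0.0978)² = 0.00956;  (-2·δp/p)² = (-2×0.0249)² = 0.00247
δQ/Q = √(0.0533) = 0.231
Q = 0.01536, so δQ = 0.231 × 0.01536 = 0.00355.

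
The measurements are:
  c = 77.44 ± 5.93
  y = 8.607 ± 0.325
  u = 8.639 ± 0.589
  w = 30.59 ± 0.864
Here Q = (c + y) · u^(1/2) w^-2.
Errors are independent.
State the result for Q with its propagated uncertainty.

Let h = c + y = 86.05. δh = √(δc² + δy²) = √(35.2 + 0.106) = 5.94, so δh/h = 0.0690.
Q is then a monomial in h, u, w:
δQ/Q = √((δh/h)² + (½·δu/u)² + (-2·δw/w)²) = √(0.00476 + 0.00116 + 0.00319) = 0.0955
Q = 0.2703, so δQ = 0.0955 × 0.2703 = 0.0258.

0.2703 ± 0.0258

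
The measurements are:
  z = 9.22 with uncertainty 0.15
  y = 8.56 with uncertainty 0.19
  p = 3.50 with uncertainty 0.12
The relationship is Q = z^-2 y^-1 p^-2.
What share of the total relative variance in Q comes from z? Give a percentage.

16.9%

(δQ/Q)² = (-2·δz/z)² + (-1·δy/y)² + (-2·δp/p)²
  z term: (-2×0.0163)² = 0.00106
  y term: (-1×0.0222)² = 0.000493
  p term: (-2×0.0343)² = 0.00470
Total = 0.00625. Share from z = 0.00106/0.00625 = 0.169.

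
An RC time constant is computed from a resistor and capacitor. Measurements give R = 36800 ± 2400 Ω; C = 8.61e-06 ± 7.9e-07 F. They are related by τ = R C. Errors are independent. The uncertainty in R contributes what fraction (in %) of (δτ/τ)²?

33.6%

(δτ/τ)² = (1·δR/R)² + (1·δC/C)²
  R term: (1×0.0652)² = 0.00425
  C term: (1×0.0918)² = 0.00842
Total = 0.0127. Share from R = 0.00425/0.0127 = 0.336.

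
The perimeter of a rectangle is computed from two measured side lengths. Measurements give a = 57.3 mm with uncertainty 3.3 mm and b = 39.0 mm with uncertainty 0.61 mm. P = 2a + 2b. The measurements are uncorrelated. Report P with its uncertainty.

193 ± 6.71 mm

Each term contributes (cᵢ δxᵢ)² to (δP)²:
  (2·δa)² = 43.6;  (2·δb)² = 1.49
δP = √(45.0) = 6.71 mm
P = 193 mm.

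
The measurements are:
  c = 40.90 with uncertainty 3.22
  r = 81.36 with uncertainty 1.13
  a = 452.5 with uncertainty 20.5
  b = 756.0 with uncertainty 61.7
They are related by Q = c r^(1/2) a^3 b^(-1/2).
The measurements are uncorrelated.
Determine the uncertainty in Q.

Since Q is a product/quotient, work with relative uncertainties:
  (1·δc/c)² = (1×0.0787)² = 0.00620;  (½·δr/r)² = (0.5×0.0139)² = 4.82e-05;  (3·δa/a)² = (3×0.0453)² = 0.0185;  (−½·δb/b)² = (-0.5×0.0816)² = 0.00167
δQ/Q = √(0.0264) = 0.162
Q = 1.243e+09, so δQ = 0.162 × 1.243e+09 = 2.02e+08.

2.02e+08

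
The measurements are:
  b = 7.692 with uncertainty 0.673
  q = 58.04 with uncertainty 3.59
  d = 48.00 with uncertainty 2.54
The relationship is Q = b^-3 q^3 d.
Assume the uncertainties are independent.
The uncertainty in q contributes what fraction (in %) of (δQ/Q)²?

32.4%

(δQ/Q)² = (-3·δb/b)² + (3·δq/q)² + (1·δd/d)²
  b term: (-3×0.0875)² = 0.0689
  q term: (3×0.0619)² = 0.0344
  d term: (1×0.0529)² = 0.00280
Total = 0.106. Share from q = 0.0344/0.106 = 0.324.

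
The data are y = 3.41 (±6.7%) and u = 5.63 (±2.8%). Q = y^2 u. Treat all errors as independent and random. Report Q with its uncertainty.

65.5 ± 8.96

Each factor contributes (exponent × relative error)² to (δQ/Q)²:
  (2·δy/y)² = (2×0.0670)² = 0.0180;  (1·δu/u)² = (1×0.0280)² = 0.000784
δQ/Q = √(0.0187) = 0.137
Q = 65.5, so δQ = 0.137 × 65.5 = 8.96.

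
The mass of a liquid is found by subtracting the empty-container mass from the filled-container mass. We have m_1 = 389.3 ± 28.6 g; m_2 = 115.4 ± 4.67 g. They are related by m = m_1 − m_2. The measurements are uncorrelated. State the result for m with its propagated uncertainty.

Absolute uncertainties add in quadrature for a linear combination:
  (δm_1)² = 818;  (δm_2)² = 21.8
δm = √(840) = 29.0 g
m = 273.9 g.

273.9 ± 29.0 g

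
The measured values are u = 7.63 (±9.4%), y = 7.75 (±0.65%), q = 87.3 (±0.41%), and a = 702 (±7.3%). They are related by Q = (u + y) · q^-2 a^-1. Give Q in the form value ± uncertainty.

(2.87 ± 0.250) × 10^-6

Let w = u + y = 15.4. δw = √(δu² + δy²) = √(0.514 + 0.00254) = 0.719, so δw/w = 0.0467.
Q is then a monomial in w, q, a:
δQ/Q = √((δw/w)² + (-2·δq/q)² + (-1·δa/a)²) = √(0.00219 + 6.72e-05 + 0.00533) = 0.0871
Q = 2.87e-06, so δQ = 0.0871 × 2.87e-06 = 2.5e-07.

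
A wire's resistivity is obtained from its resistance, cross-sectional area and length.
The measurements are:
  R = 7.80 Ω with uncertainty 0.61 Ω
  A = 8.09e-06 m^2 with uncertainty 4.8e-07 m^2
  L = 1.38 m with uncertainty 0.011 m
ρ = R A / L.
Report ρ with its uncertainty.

Relative error in a monomial: (δρ/ρ)² = Σ (nᵢ · δxᵢ/xᵢ)².
  (1·δR/R)² = (1×0.0782)² = 0.00612;  (1·δA/A)² = (1×0.0593)² = 0.00352;  (-1·δL/L)² = (-1×0.00797)² = 6.35e-05
δρ/ρ = √(0.00970) = 0.0985
ρ = 4.57e-05 Ω·m, so δρ = 0.0985 × 4.57e-05 = 4.5e-06 Ω·m.

(4.57 ± 0.450) × 10^-5 Ω·m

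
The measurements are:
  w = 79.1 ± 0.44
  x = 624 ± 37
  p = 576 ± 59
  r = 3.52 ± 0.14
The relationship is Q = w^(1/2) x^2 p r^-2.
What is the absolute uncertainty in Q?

Q is a product of powers, so relative uncertainties combine in quadrature:
  (½·δw/w)² = (0.5×0.00556)² = 7.74e-06;  (2·δx/x)² = (2×0.0593)² = 0.0141;  (1·δp/p)² = (1×0.102)² = 0.0105;  (-2·δr/r)² = (-2×0.0398)² = 0.00633
δQ/Q = √(0.0309) = 0.176
Q = 1.61e+08, so δQ = 0.176 × 1.61e+08 = 2.83e+07.

2.83e+07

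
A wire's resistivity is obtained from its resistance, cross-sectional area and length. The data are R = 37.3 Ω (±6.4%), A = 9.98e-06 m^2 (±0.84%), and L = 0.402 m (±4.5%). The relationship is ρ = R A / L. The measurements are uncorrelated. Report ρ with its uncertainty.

(9.26 ± 0.729) × 10^-4 Ω·m

Relative error in a monomial: (δρ/ρ)² = Σ (nᵢ · δxᵢ/xᵢ)².
  (1·δR/R)² = (1×0.0640)² = 0.00410;  (1·δA/A)² = (1×0.00840)² = 7.06e-05;  (-1·δL/L)² = (-1×0.0450)² = 0.00203
δρ/ρ = √(0.00619) = 0.0787
ρ = 0.000926 Ω·m, so δρ = 0.0787 × 0.000926 = 7.29e-05 Ω·m.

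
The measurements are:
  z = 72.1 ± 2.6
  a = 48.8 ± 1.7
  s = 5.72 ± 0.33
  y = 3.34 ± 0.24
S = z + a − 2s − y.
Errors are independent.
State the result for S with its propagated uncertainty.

106 ± 3.18

For a sum/difference, combine absolute errors in quadrature:
  (δz)² = 6.76;  (δa)² = 2.89;  (2·δs)² = 0.436;  (δy)² = 0.0576
δS = √(10.1) = 3.18
S = 106.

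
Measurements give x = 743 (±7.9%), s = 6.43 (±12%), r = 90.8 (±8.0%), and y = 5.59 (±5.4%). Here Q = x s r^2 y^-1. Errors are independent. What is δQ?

1.56e+06

Products/powers → add relative errors in quadrature, weighted by exponent:
  (1·δx/x)² = (1×0.0790)² = 0.00624;  (1·δs/s)² = (1×0.120)² = 0.0144;  (2·δr/r)² = (2×0.0800)² = 0.0256;  (-1·δy/y)² = (-1×0.0540)² = 0.00292
δQ/Q = √(0.0492) = 0.222
Q = 7.05e+06, so δQ = 0.222 × 7.05e+06 = 1.56e+06.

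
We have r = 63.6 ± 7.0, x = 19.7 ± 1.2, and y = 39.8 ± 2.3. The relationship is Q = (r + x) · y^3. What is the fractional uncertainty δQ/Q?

0.193

Let u = r + x = 83.3. δu = √(δr² + δx²) = √(49.0 + 1.44) = 7.10, so δu/u = 0.0853.
Q is then a monomial in u, y:
δQ/Q = √((δu/u)² + (3·δy/y)²) = √(0.00727 + 0.0301) = 0.193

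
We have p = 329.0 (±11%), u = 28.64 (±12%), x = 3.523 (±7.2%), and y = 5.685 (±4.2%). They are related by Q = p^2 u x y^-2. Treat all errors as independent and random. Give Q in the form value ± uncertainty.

337900 ± 92600

For a monomial Q ∝ p^2, u, x, y^-2, fractional errors add in quadrature:
  (2·δp/p)² = (2×0.110)² = 0.0484;  (1·δu/u)² = (1×0.120)² = 0.0144;  (1·δx/x)² = (1×0.0720)² = 0.00518;  (-2·δy/y)² = (-2×0.0420)² = 0.00706
δQ/Q = √(0.0750) = 0.274
Q = 337900, so δQ = 0.274 × 337900 = 92600.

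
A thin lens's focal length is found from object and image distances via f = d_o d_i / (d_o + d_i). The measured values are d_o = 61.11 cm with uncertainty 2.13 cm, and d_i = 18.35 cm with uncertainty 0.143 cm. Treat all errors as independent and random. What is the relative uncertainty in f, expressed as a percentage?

1.00%

∂f/∂d_o = (d_i/(d_o+d_i))² = 0.0533;  ∂f/∂d_i = (d_o/(d_o+d_i))² = 0.591
δf = √((∂f/∂d_o · δd_o)² + (∂f/∂d_i · δd_i)²) = √(0.0129 + 0.00715) = 0.142 cm
f = 14.11 cm, so δf/f = 0.142/14.11 = 0.0100.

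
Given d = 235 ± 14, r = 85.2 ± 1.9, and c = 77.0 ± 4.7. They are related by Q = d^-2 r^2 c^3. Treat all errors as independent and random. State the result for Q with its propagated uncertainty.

60000 ± 13400

Products/powers → add relative errors in quadrature, weighted by exponent:
  (-2·δd/d)² = (-2×0.0596)² = 0.0142;  (2·δr/r)² = (2×0.0223)² = 0.00199;  (3·δc/c)² = (3×0.0610)² = 0.0335
δQ/Q = √(0.0497) = 0.223
Q = 60000, so δQ = 0.223 × 60000 = 13400.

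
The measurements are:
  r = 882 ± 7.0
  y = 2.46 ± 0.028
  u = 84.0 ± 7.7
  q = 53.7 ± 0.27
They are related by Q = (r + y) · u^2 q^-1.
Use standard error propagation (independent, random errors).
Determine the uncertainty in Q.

Let w = r + y = 884. δw = √(δr² + δy²) = √(49.0 + 0.000784) = 7.00, so δw/w = 0.00791.
Q is then a monomial in w, u, q:
δQ/Q = √((δw/w)² + (2·δu/u)² + (-1·δq/q)²) = √(6.26e-05 + 0.0336 + 2.53e-05) = 0.184
Q = 1.16e+05, so δQ = 0.184 × 1.16e+05 = 21300.

21300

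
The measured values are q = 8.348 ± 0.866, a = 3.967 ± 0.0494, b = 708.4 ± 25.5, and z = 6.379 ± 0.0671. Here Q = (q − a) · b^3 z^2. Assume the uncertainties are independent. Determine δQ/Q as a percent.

22.7%

Let u = q − a = 4.381. δu = √(δq² + δa²) = √(0.750 + 0.00244) = 0.867, so δu/u = 0.198.
Q is then a monomial in u, b, z:
δQ/Q = √((δu/u)² + (3·δb/b)² + (2·δz/z)²) = √(0.0392 + 0.0117 + 0.000443) = 0.227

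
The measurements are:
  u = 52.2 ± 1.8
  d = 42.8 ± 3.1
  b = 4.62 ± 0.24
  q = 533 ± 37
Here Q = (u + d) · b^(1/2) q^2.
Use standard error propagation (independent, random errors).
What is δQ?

8.48e+06

Let w = u + d = 95.0. δw = √(δu² + δd²) = √(3.24 + 9.61) = 3.58, so δw/w = 0.0377.
Q is then a monomial in w, b, q:
δQ/Q = √((δw/w)² + (½·δb/b)² + (2·δq/q)²) = √(0.00142 + 0.000675 + 0.0193) = 0.146
Q = 5.8e+07, so δQ = 0.146 × 5.8e+07 = 8.48e+06.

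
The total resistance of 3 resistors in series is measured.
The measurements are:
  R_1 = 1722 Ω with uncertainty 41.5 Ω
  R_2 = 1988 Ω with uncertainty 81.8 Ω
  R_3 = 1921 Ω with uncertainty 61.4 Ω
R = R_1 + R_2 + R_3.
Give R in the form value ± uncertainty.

Absolute uncertainties add in quadrature for a linear combination:
  (δR_1)² = 1720;  (δR_2)² = 6690;  (δR_3)² = 3770
δR = √(12200) = 110 Ω
R = 5631 Ω.

5631 ± 110 Ω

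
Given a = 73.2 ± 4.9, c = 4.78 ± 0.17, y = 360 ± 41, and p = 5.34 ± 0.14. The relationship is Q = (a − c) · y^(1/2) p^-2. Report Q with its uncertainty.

Let u = a − c = 68.4. δu = √(δa² + δc²) = √(24.0 + 0.0289) = 4.90, so δu/u = 0.0717.
Q is then a monomial in u, y, p:
δQ/Q = √((δu/u)² + (½·δy/y)² + (-2·δp/p)²) = √(0.00514 + 0.00324 + 0.00275) = 0.105
Q = 45.5, so δQ = 0.105 × 45.5 = 4.80.

45.5 ± 4.80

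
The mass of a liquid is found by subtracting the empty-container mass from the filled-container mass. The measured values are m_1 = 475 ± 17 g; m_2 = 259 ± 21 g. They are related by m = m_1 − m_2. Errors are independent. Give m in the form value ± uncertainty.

Absolute uncertainties add in quadrature for a linear combination:
  (δm_1)² = 289;  (δm_2)² = 441
δm = √(730) = 27.0 g
m = 216 g.

216 ± 27.0 g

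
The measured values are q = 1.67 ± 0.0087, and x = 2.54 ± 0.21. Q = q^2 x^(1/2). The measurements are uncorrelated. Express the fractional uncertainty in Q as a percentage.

4.26%

Since Q is a product/quotient, work with relative uncertainties:
  (2·δq/q)² = (2×0.00521)² = 0.000109;  (½·δx/x)² = (0.5×0.0827)² = 0.00171
δQ/Q = √(0.00182) = 0.0426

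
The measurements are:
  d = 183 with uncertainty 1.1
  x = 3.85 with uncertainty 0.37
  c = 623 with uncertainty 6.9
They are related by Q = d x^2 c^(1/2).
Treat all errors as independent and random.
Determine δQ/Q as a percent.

Products/powers → add relative errors in quadrature, weighted by exponent:
  (1·δd/d)² = (1×0.00601)² = 3.61e-05;  (2·δx/x)² = (2×0.0961)² = 0.0369;  (½·δc/c)² = (0.5×0.0111)² = 3.07e-05
δQ/Q = √(0.0370) = 0.192

19.2%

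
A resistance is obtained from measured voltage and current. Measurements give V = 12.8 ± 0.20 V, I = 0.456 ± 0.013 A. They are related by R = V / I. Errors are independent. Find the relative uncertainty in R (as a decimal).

0.0325

Products/powers → add relative errors in quadrature, weighted by exponent:
  (1·δV/V)² = (1×0.0156)² = 0.000244;  (-1·δI/I)² = (-1×0.0285)² = 0.000813
δR/R = √(0.00106) = 0.0325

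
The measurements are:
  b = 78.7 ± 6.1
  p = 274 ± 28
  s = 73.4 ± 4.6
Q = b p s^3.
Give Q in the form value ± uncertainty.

(8.53 ± 1.94) × 10^9

Each factor contributes (exponent × relative error)² to (δQ/Q)²:
  (1·δb/b)² = (1×0.0775)² = 0.00601;  (1·δp/p)² = (1×0.102)² = 0.0104;  (3·δs/s)² = (3×0.0627)² = 0.0353
δQ/Q = √(0.0518) = 0.228
Q = 8.53e+09, so δQ = 0.228 × 8.53e+09 = 1.94e+09.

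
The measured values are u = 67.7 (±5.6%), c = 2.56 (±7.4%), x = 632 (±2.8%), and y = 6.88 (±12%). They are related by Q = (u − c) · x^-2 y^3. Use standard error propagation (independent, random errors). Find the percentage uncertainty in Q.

Let w = u − c = 65.1. δw = √(δu² + δc²) = √(14.4 + 0.0359) = 3.80, so δw/w = 0.0583.
Q is then a monomial in w, x, y:
δQ/Q = √((δw/w)² + (-2·δx/x)² + (3·δy/y)²) = √(0.00340 + 0.00314 + 0.130) = 0.369

36.9%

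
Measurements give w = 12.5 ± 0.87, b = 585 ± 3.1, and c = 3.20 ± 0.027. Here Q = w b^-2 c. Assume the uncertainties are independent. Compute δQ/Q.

0.0709

Relative error in a monomial: (δQ/Q)² = Σ (nᵢ · δxᵢ/xᵢ)².
  (1·δw/w)² = (1×0.0696)² = 0.00484;  (-2·δb/b)² = (-2×0.00530)² = 0.000112;  (1·δc/c)² = (1×0.00844)² = 7.12e-05
δQ/Q = √(0.00503) = 0.0709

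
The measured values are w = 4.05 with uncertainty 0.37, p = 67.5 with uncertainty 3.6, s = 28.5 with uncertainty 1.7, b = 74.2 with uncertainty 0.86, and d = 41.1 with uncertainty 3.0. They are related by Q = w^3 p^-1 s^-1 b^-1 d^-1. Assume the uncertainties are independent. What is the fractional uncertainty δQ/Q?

Since Q is a product/quotient, work with relative uncertainties:
  (3·δw/w)² = (3×0.0914)² = 0.0751;  (-1·δp/p)² = (-1×0.0533)² = 0.00284;  (-1·δs/s)² = (-1×0.0596)² = 0.00356;  (-1·δb/b)² = (-1×0.0116)² = 0.000134;  (-1·δd/d)² = (-1×0.0730)² = 0.00533
δQ/Q = √(0.0870) = 0.295

0.295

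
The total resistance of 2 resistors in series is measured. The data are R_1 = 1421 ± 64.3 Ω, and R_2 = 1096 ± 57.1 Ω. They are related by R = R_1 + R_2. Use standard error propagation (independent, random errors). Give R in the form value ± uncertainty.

Sums and differences: (δR)² = Σ (cᵢ δxᵢ)².
  (δR_1)² = 4130;  (δR_2)² = 3260
δR = √(7390) = 86.0 Ω
R = 2517 Ω.

2517 ± 86.0 Ω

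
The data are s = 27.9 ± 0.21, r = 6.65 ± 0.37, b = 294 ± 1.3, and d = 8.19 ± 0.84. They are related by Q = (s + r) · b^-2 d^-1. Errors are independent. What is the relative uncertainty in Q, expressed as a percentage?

Let u = s + r = 34.5. δu = √(δs² + δr²) = √(0.0441 + 0.137) = 0.425, so δu/u = 0.0123.
Q is then a monomial in u, b, d:
δQ/Q = √((δu/u)² + (-2·δb/b)² + (-1·δd/d)²) = √(0.000152 + 7.82e-05 + 0.0105) = 0.104

10.4%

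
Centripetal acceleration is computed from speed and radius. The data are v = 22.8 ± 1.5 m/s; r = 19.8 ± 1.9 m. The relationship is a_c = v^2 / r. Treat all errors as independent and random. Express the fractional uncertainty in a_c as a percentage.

Since a_c is a product/quotient, work with relative uncertainties:
  (2·δv/v)² = (2×0.0658)² = 0.0173;  (-1·δr/r)² = (-1×0.0960)² = 0.00921
δa_c/a_c = √(0.0265) = 0.163

16.3%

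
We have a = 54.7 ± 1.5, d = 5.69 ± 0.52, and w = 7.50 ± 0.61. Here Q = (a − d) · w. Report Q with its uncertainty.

368 ± 32.2

Let u = a − d = 49.0. δu = √(δa² + δd²) = √(2.25 + 0.270) = 1.59, so δu/u = 0.0324.
Q is then a monomial in u, w:
δQ/Q = √((δu/u)² + (1·δw/w)²) = √(0.00105 + 0.00662) = 0.0875
Q = 368, so δQ = 0.0875 × 368 = 32.2.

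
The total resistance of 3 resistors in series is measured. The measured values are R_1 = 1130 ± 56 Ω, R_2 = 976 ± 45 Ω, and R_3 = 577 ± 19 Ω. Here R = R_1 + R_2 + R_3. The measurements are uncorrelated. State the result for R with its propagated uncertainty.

2680 ± 74.3 Ω

Sums and differences: (δR)² = Σ (cᵢ δxᵢ)².
  (δR_1)² = 3140;  (δR_2)² = 2020;  (δR_3)² = 361
δR = √(5520) = 74.3 Ω
R = 2680 Ω.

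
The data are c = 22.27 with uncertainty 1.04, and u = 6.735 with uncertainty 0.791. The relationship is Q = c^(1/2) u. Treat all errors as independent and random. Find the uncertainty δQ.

3.81

Relative error in a monomial: (δQ/Q)² = Σ (nᵢ · δxᵢ/xᵢ)².
  (½·δc/c)² = (0.5×0.0467)² = 0.000545;  (1·δu/u)² = (1×0.117)² = 0.0138
δQ/Q = √(0.0143) = 0.120
Q = 31.78, so δQ = 0.120 × 31.78 = 3.81.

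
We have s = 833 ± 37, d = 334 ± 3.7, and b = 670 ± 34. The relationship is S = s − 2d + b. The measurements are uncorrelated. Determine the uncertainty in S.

Absolute uncertainties add in quadrature for a linear combination:
  (δs)² = 1370;  (2·δd)² = 54.8;  (δb)² = 1160
δS = √(2580) = 50.8

50.8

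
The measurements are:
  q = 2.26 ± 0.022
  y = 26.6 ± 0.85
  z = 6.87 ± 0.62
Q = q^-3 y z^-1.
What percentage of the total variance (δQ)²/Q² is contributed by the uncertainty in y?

(δQ/Q)² = (-3·δq/q)² + (1·δy/y)² + (-1·δz/z)²
  q term: (-3×0.00973)² = 0.000853
  y term: (1×0.0320)² = 0.00102
  z term: (-1×0.0902)² = 0.00814
Total = 0.0100. Share from y = 0.00102/0.0100 = 0.102.

10.2%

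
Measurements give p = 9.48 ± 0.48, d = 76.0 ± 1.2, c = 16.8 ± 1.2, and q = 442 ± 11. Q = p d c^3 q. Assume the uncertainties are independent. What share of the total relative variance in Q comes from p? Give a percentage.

5.19%

(δQ/Q)² = (1·δp/p)² + (1·δd/d)² + (3·δc/c)² + (1·δq/q)²
  p term: (1×0.0506)² = 0.00256
  d term: (1×0.0158)² = 0.000249
  c term: (3×0.0714)² = 0.0459
  q term: (1×0.0249)² = 0.000619
Total = 0.0494. Share from p = 0.00256/0.0494 = 0.0519.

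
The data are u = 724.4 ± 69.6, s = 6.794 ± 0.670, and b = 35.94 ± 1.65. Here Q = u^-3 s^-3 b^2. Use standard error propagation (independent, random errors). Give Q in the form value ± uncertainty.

Relative error in a monomial: (δQ/Q)² = Σ (nᵢ · δxᵢ/xᵢ)².
  (-3·δu/u)² = (-3×0.0961)² = 0.0831;  (-3·δs/s)² = (-3×0.0986)² = 0.0875;  (2·δb/b)² = (2×0.0459)² = 0.00843
δQ/Q = √(0.179) = 0.423
Q = 1.084e-08, so δQ = 0.423 × 1.084e-08 = 4.58e-09.

(1.084 ± 0.458) × 10^-8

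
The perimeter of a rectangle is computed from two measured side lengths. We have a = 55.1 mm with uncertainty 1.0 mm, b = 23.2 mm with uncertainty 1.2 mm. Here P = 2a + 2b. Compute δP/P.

P is a linear combination, so absolute uncertainties add in quadrature:
  (2·δa)² = 4.00;  (2·δb)² = 5.76
δP = √(9.76) = 3.12 mm
P = 157 mm, so δP/P = 3.12/157 = 0.0199.

0.0199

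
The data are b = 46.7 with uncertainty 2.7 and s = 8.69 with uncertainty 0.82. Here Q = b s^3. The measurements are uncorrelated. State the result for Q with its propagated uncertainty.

30600 ± 8850

Q is a product of powers, so relative uncertainties combine in quadrature:
  (1·δb/b)² = (1×0.0578)² = 0.00334;  (3·δs/s)² = (3×0.0944)² = 0.0801
δQ/Q = √(0.0835) = 0.289
Q = 30600, so δQ = 0.289 × 30600 = 8850.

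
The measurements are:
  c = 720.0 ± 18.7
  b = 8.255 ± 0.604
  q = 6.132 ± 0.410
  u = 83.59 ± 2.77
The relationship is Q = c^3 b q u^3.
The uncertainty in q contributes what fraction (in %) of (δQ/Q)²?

17.3%

(δQ/Q)² = (3·δc/c)² + (1·δb/b)² + (1·δq/q)² + (3·δu/u)²
  c term: (3×0.0260)² = 0.00607
  b term: (1×0.0732)² = 0.00535
  q term: (1×0.0669)² = 0.00447
  u term: (3×0.0331)² = 0.00988
Total = 0.0258. Share from q = 0.00447/0.0258 = 0.173.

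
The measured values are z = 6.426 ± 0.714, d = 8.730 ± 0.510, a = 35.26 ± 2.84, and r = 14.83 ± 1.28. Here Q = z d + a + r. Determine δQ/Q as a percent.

7.25%

Let p = z·d = 56.10. δp/p = √((1·δz/z)² + (1·δd/d)²) = √(0.0123 + 0.00341) = 0.126, so δp = 7.04.
Q = p + a + r: δQ = √(δp² + δa² + δr²) = √(49.6 + 8.07 + 1.64) = 7.70
Q = 106.2, so δQ/Q = 7.70/106.2 = 0.0725.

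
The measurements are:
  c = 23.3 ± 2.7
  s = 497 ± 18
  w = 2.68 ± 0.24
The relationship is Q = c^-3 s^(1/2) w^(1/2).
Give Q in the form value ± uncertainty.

Products/powers → add relative errors in quadrature, weighted by exponent:
  (-3·δc/c)² = (-3×0.116)² = 0.121;  (½·δs/s)² = (0.5×0.0362)² = 0.000328;  (½·δw/w)² = (0.5×0.0896)² = 0.00200
δQ/Q = √(0.123) = 0.351
Q = 0.00289, so δQ = 0.351 × 0.00289 = 0.00101.

0.00289 ± 0.00101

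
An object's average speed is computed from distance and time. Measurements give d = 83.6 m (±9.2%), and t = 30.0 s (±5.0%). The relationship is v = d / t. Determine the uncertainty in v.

Products/powers → add relative errors in quadrature, weighted by exponent:
  (1·δd/d)² = (1×0.0920)² = 0.00846;  (-1·δt/t)² = (-1×0.0500)² = 0.00250
δv/v = √(0.0110) = 0.105
v = 2.79 m/s, so δv = 0.105 × 2.79 = 0.292 m/s.

0.292 m/s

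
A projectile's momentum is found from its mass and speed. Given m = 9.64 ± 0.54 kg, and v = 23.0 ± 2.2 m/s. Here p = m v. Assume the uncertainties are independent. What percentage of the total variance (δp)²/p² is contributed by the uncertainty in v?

(δp/p)² = (1·δm/m)² + (1·δv/v)²
  m term: (1×0.0560)² = 0.00314
  v term: (1×0.0957)² = 0.00915
Total = 0.0123. Share from v = 0.00915/0.0123 = 0.745.

74.5%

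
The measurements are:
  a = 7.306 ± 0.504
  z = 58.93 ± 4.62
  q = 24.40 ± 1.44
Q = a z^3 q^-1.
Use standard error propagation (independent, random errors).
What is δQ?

15400

For a monomial Q ∝ a, z^3, q^-1, fractional errors add in quadrature:
  (1·δa/a)² = (1×0.0690)² = 0.00476;  (3·δz/z)² = (3×0.0784)² = 0.0553;  (-1·δq/q)² = (-1×0.0590)² = 0.00348
δQ/Q = √(0.0636) = 0.252
Q = 61280, so δQ = 0.252 × 61280 = 15400.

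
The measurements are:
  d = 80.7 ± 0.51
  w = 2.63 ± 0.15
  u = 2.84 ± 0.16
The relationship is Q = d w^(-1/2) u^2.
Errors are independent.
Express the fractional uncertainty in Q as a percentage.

11.6%

Q is a product of powers, so relative uncertainties combine in quadrature:
  (1·δd/d)² = (1×0.00632)² = 3.99e-05;  (−½·δw/w)² = (-0.5×0.0570)² = 0.000813;  (2·δu/u)² = (2×0.0563)² = 0.0127
δQ/Q = √(0.0135) = 0.116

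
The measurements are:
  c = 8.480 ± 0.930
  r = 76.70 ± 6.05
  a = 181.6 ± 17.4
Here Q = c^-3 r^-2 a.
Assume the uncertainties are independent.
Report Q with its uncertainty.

For a monomial Q ∝ c^-3, r^-2, a, fractional errors add in quadrature:
  (-3·δc/c)² = (-3×0.110)² = 0.108;  (-2·δr/r)² = (-2×0.0789)² = 0.0249;  (1·δa/a)² = (1×0.0958)² = 0.00918
δQ/Q = √(0.142) = 0.377
Q = 5.062e-05, so δQ = 0.377 × 5.062e-05 = 1.91e-05.

(5.062 ± 1.91) × 10^-5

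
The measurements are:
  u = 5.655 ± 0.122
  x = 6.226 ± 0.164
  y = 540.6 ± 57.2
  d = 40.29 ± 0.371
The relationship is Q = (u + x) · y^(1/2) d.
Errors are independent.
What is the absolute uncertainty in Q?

Let w = u + x = 11.88. δw = √(δu² + δx²) = √(0.0149 + 0.0269) = 0.204, so δw/w = 0.0172.
Q is then a monomial in w, y, d:
δQ/Q = √((δw/w)² + (½·δy/y)² + (1·δd/d)²) = √(0.000296 + 0.00280 + 8.48e-05) = 0.0564
Q = 11130, so δQ = 0.0564 × 11130 = 628.

628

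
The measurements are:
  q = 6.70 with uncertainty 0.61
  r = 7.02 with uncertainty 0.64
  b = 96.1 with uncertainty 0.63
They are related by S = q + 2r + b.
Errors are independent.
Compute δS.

1.55

Sums and differences: (δS)² = Σ (cᵢ δxᵢ)².
  (δq)² = 0.372;  (2·δr)² = 1.64;  (δb)² = 0.397
δS = √(2.41) = 1.55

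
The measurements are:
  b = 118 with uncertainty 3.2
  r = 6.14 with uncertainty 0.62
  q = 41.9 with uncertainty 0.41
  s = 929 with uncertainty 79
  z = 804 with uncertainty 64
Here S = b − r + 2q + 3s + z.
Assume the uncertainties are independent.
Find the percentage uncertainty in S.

6.48%

For a sum/difference, combine absolute errors in quadrature:
  (δb)² = 10.2;  (δr)² = 0.384;  (2·δq)² = 0.672;  (3·δs)² = 56200;  (δz)² = 4100
δS = √(60300) = 246
S = 3790, so δS/S = 246/3790 = 0.0648.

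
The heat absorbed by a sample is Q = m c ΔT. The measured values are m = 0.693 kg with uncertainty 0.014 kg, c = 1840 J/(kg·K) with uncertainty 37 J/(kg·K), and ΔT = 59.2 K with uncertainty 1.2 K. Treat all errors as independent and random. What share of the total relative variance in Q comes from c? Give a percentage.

(δQ/Q)² = (1·δm/m)² + (1·δc/c)² + (1·δΔT/ΔT)²
  m term: (1×0.0202)² = 0.000408
  c term: (1×0.0201)² = 0.000404
  ΔT term: (1×0.0203)² = 0.000411
Total = 0.00122. Share from c = 0.000404/0.00122 = 0.331.

33.1%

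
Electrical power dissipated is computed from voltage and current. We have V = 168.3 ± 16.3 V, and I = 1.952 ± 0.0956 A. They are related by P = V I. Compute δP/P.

0.109

For a monomial P ∝ V, I, fractional errors add in quadrature:
  (1·δV/V)² = (1×0.0969)² = 0.00938;  (1·δI/I)² = (1×0.0490)² = 0.00240
δP/P = √(0.0118) = 0.109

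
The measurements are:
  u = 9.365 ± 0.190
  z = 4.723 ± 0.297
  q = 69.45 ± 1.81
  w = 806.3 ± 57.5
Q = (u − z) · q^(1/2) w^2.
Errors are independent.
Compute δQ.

Let h = u − z = 4.642. δh = √(δu² + δz²) = √(0.0361 + 0.0882) = 0.353, so δh/h = 0.0760.
Q is then a monomial in h, q, w:
δQ/Q = √((δh/h)² + (½·δq/q)² + (2·δw/w)²) = √(0.00577 + 0.000170 + 0.0203) = 0.162
Q = 2.515e+07, so δQ = 0.162 × 2.515e+07 = 4.08e+06.

4.08e+06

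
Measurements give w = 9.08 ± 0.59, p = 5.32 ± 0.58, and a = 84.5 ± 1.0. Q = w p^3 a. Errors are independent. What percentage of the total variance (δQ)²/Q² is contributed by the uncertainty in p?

(δQ/Q)² = (1·δw/w)² + (3·δp/p)² + (1·δa/a)²
  w term: (1×0.0650)² = 0.00422
  p term: (3×0.109)² = 0.107
  a term: (1×0.0118)² = 0.000140
Total = 0.111. Share from p = 0.107/0.111 = 0.961.

96.1%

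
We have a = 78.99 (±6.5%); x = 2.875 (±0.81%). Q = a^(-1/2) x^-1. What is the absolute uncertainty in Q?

0.00131

Each factor contributes (exponent × relative error)² to (δQ/Q)²:
  (−½·δa/a)² = (-0.5×0.0650)² = 0.00106;  (-1·δx/x)² = (-1×0.00810)² = 6.56e-05
δQ/Q = √(0.00112) = 0.0335
Q = 0.03914, so δQ = 0.0335 × 0.03914 = 0.00131.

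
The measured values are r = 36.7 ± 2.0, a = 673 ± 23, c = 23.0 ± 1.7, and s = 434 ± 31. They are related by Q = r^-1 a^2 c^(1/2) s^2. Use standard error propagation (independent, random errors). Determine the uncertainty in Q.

1.91e+09

Products/powers → add relative errors in quadrature, weighted by exponent:
  (-1·δr/r)² = (-1×0.0545)² = 0.00297;  (2·δa/a)² = (2×0.0342)² = 0.00467;  (½·δc/c)² = (0.5×0.0739)² = 0.00137;  (2·δs/s)² = (2×0.0714)² = 0.0204
δQ/Q = √(0.0294) = 0.172
Q = 1.11e+10, so δQ = 0.172 × 1.11e+10 = 1.91e+09.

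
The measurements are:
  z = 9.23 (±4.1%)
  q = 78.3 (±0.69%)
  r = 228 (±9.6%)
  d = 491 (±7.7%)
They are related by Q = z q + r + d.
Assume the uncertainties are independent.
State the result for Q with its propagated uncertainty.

Let p = z·q = 723. δp/p = √((1·δz/z)² + (1·δq/q)²) = √(0.00168 + 4.76e-05) = 0.0416, so δp = 30.0.
Q = p + r + d: δQ = √(δp² + δr² + δd²) = √(903 + 479 + 1430) = 53.0
Q = 1440.

1440 ± 53.0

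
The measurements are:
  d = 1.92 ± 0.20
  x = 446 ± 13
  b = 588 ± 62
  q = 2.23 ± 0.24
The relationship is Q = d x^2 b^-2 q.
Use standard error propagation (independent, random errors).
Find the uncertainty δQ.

0.653

Each factor contributes (exponent × relative error)² to (δQ/Q)²:
  (1·δd/d)² = (1×0.104)² = 0.0109;  (2·δx/x)² = (2×0.0291)² = 0.00340;  (-2·δb/b)² = (-2×0.105)² = 0.0445;  (1·δq/q)² = (1×0.108)² = 0.0116
δQ/Q = √(0.0703) = 0.265
Q = 2.46, so δQ = 0.265 × 2.46 = 0.653.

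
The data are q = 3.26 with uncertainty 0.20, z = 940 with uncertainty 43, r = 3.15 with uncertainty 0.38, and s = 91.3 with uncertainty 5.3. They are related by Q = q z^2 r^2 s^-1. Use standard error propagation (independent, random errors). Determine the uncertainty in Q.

85000

For a monomial Q ∝ q, z^2, r^2, s^-1, fractional errors add in quadrature:
  (1·δq/q)² = (1×0.0613)² = 0.00376;  (2·δz/z)² = (2×0.0457)² = 0.00837;  (2·δr/r)² = (2×0.121)² = 0.0582;  (-1·δs/s)² = (-1×0.0581)² = 0.00337
δQ/Q = √(0.0737) = 0.272
Q = 3.13e+05, so δQ = 0.272 × 3.13e+05 = 85000.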